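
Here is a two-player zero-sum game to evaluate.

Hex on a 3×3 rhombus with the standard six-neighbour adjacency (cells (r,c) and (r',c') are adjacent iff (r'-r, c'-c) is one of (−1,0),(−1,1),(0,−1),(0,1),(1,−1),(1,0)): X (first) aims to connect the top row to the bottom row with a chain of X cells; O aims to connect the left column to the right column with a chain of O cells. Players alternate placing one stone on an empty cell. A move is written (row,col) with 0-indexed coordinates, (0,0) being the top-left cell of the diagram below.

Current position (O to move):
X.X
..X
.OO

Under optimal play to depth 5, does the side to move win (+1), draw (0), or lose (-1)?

p1 O@[X.X/..X/.OO]: (0,1)[XOX/..X/.OO]-1 (1,0)[X.X/O.X/.OO]+1* (1,1)[X.X/.OX/.OO]+1 (2,0)[X.X/..X/OOO]+1
p2 X@[X.X/O.X/.OO]: (0,1)[XXX/O.X/.OO]-1* (1,1)[X.X/OXX/.OO]-1 (2,0)[X.X/O.X/XOO]-1
p3 O@[XXX/O.X/.OO]: (1,1)[XXX/OOX/.OO]+1* (2,0)[XXX/O.X/OOO]+1
p4 X@[XXX/OOX/.OO] terminal -1; root [X.X/..X/.OO] d5

value(X.X/..X/.OO, O) = +1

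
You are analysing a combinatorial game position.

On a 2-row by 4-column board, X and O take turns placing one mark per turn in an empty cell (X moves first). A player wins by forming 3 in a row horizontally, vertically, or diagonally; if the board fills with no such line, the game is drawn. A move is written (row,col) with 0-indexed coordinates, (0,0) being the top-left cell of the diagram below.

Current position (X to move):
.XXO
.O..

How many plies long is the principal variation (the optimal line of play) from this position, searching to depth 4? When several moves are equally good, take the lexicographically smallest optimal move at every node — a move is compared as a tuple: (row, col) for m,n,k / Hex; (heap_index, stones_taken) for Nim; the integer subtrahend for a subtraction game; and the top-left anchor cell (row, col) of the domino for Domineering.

p1 X@[.XXO/.O..]: (0,0)[XXXO/.O..]+1* (1,0)[.XXO/XO..]+0 (1,2)[.XXO/.OX.]+0 (1,3)[.XXO/.O.X]+0
p2 O@[XXXO/.O..] terminal -1; root [.XXO/.O..] d4

PV length from [.XXO/.O..]: 1 ply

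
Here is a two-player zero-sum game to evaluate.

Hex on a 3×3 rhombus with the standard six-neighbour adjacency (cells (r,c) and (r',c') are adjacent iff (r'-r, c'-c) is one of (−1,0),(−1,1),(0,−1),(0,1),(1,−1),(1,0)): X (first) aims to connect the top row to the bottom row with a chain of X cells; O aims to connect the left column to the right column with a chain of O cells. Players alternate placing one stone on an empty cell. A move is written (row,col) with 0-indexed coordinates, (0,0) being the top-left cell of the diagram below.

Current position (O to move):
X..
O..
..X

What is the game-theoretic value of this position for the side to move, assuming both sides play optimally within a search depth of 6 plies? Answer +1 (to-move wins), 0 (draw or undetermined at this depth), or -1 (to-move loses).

value(X../O../..X, O) = +1

p1 O@[X../O../..X]: (0,1)[XO./O../..X]-1 (0,2)[X.O/O../..X]+1* (1,1)[X../OO./..X]+1 (1,2)[X../O.O/..X]-1 (2,0)[X../O../O.X]-1 (2,1)[X../O../.OX]-1
p2 X@[X.O/O../..X]: (0,1)[XXO/O../..X]-1* (1,1)[X.O/OX./..X]-1 (1,2)[X.O/O.X/..X]-1 (2,0)[X.O/O../X.X]-1 (2,1)[X.O/O../.XX]-1
p3 O@[XXO/O../..X]: (1,1)[XXO/OO./..X]+1* (1,2)[XXO/O.O/..X]-1 (2,0)[XXO/O../O.X]-1 (2,1)[XXO/O../.OX]-1
p4 X@[XXO/OO./..X] terminal -1; root [X../O../..X] d6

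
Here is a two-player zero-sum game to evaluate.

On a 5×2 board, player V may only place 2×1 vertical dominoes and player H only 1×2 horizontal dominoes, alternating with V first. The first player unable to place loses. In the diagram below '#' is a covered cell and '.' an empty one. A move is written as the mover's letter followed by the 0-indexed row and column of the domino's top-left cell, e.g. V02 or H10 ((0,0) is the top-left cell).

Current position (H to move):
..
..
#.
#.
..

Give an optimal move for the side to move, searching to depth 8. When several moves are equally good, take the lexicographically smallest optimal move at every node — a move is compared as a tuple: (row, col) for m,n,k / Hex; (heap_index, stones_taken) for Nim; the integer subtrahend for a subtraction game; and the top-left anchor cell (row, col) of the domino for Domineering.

ply 1, H at ../../#./#./.. | H00=+1→##/../#./#./..*; H10=+1→../##/#./#./..; H40=-1→../../#./#./##
ply 2, V at ##/../#./#./.. | V11=-1→##/.#/##/#./..*; V21=-1→##/../##/##/..; V31=-1→##/../#./##/.#
ply 3, H at ##/.#/##/#./.. | H40=+1→##/.#/##/#./##*
ply 4: ##/.#/##/#./## is terminal -1 (V); from ../../#./#./.. depth 8

H's best at [../../#./#./..]: H00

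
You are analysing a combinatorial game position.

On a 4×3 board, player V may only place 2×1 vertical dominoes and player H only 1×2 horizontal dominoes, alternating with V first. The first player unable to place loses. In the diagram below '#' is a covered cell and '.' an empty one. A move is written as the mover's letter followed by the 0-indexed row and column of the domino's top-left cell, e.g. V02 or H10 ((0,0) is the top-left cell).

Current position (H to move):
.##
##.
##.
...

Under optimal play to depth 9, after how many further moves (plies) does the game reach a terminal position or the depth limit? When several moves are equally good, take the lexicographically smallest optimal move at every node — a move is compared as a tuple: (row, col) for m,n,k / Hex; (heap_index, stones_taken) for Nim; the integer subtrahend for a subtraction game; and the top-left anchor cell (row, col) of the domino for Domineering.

p1 H@[.##/##./##./...]: H30[.##/##./##./##.]-1* H31[.##/##./##./.##]-1
p2 V@[.##/##./##./##.]: V12[.##/###/###/##.]+1* V22[.##/##./###/###]+1
p3 H@[.##/###/###/##.] terminal -1; root [.##/##./##./...] d9

PV length from [.##/##./##./...]: 2 plies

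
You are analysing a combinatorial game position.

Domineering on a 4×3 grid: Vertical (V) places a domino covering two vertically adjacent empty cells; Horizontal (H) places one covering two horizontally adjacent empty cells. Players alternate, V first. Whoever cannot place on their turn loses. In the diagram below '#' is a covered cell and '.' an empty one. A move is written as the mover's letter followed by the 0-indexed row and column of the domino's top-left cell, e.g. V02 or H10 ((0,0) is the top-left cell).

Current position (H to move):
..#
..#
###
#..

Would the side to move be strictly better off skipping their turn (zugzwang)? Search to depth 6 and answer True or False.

zugzwang(..#/..#/###/#.., H) = False

ply 1, H at ..#/..#/###/#.. | H00=+1→###/..#/###/#..*; H10=+1→..#/###/###/#..; H31=-1→..#/..#/###/###
ply 2: ###/..#/###/#.. is terminal -1 (V); from ..#/..#/###/#.. depth 6
if H skipped the turn, V would face:
~ ply 1, V at ..#/..#/###/#.. | V00=+1→#.#/#.#/###/#..*; V01=+1→.##/.##/###/#..
~ ply 2, H at #.#/#.#/###/#.. | H31=-1→#.#/#.#/###/###*
~ ply 3, V at #.#/#.#/###/### | V01=+1→###/###/###/###*
~ ply 4: ###/###/###/### is terminal -1 (H); from ..#/..#/###/#.. depth 6
compare (H): move=+1 vs pass=-1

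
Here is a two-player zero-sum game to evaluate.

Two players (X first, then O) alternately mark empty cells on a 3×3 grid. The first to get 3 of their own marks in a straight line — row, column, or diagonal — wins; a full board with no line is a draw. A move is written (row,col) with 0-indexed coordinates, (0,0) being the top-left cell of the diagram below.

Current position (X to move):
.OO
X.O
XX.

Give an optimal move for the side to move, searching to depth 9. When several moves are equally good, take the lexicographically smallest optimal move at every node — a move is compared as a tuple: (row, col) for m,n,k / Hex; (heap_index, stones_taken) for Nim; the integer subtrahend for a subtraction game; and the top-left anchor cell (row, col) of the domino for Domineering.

X's best at [.OO/X.O/XX.]: (0,0)

[.OO/X.O/XX.] X move#1: (0,0):+1/XOO/X.O/XX.*, (1,1):-1/.OO/XXO/XX., (2,2):+1/.OO/X.O/XXX
[XOO/X.O/XX.] end (terminal -1, O#2); searched .OO/X.O/XX. to 9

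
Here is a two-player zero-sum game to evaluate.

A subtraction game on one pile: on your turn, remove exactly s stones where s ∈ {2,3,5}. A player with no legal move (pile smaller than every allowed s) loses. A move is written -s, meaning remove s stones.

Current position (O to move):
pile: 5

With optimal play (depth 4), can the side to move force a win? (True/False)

O winning at [5]: True

p1 O@[5]: -2[3]-1 -3[2]-1 -5[0]+1*
p2 X@[0] terminal -1; root [5] d4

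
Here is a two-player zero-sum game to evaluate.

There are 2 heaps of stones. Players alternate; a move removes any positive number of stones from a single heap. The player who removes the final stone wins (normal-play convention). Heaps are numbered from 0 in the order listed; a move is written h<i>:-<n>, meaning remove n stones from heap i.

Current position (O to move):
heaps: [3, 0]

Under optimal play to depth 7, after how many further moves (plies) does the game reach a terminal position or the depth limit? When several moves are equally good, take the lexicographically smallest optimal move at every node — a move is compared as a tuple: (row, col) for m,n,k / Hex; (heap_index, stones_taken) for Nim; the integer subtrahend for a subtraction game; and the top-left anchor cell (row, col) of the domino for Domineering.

PV length from [(3,0)]: 1 ply

p1 O@[(3,0)]: h0:-1[(2,0)]-1 h0:-2[(1,0)]-1 h0:-3[(0,0)]+1*
p2 X@[(0,0)] terminal -1; root [(3,0)] d7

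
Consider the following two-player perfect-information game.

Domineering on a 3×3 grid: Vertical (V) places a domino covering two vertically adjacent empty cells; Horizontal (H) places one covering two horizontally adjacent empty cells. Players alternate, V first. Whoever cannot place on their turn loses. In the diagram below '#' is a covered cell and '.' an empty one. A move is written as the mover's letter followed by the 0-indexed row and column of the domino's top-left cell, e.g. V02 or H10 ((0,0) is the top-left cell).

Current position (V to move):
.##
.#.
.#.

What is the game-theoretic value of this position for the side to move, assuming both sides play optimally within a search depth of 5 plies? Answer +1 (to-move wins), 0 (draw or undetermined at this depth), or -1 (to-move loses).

value(.##/.#./.#., V) = +1

[.##/.#./.#.] V move#1: V00:+1/###/##./.#.*, V10:+1/.##/##./##., V12:+1/.##/.##/.##
[###/##./.#.] end (terminal -1, H#2); searched .##/.#./.#. to 5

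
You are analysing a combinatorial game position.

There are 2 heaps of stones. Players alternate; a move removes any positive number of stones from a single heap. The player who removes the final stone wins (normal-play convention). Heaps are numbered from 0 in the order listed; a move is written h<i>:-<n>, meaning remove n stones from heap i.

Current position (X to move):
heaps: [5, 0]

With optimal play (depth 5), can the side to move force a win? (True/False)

X winning at [(5,0)]: True

ply 1, X at (5,0) | h0:-1=-1→(4,0); h0:-2=-1→(3,0); h0:-3=-1→(2,0); h0:-4=-1→(1,0); h0:-5=+1→(0,0)*
ply 2: (0,0) is terminal -1 (O); from (5,0) depth 5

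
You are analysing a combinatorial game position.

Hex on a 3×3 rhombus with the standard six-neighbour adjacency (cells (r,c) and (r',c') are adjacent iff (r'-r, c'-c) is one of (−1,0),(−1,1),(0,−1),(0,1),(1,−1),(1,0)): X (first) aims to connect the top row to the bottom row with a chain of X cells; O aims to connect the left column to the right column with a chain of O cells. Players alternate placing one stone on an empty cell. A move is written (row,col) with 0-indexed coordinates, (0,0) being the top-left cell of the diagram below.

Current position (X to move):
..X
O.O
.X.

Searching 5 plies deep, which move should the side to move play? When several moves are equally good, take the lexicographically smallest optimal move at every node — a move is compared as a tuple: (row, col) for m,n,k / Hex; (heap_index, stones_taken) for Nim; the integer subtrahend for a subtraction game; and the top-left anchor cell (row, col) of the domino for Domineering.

X's best at [..X/O.O/.X.]: (1,1)

ply 1, X at ..X/O.O/.X. | (0,0)=-1→X.X/O.O/.X.; (0,1)=-1→.XX/O.O/.X.; (1,1)=+1→..X/OXO/.X.*; (2,0)=-1→..X/O.O/XX.; (2,2)=-1→..X/O.O/.XX
ply 2: ..X/OXO/.X. is terminal -1 (O); from ..X/O.O/.X. depth 5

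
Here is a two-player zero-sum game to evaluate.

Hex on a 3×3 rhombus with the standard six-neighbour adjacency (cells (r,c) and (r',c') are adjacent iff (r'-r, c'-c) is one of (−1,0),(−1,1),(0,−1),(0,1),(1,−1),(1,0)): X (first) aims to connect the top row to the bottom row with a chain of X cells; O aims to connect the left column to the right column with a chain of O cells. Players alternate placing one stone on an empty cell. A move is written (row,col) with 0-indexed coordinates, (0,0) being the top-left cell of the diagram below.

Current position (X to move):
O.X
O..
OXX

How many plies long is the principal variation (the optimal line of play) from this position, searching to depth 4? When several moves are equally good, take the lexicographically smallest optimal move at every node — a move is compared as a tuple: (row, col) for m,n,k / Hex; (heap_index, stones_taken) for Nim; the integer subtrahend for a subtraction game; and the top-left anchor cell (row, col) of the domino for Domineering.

PV length from [O.X/O../OXX]: 3 plies

p1 X@[O.X/O../OXX]: (0,1)[OXX/O../OXX]+1* (1,1)[O.X/OX./OXX]+1 (1,2)[O.X/O.X/OXX]+1
p2 O@[OXX/O../OXX]: (1,1)[OXX/OO./OXX]-1* (1,2)[OXX/O.O/OXX]-1
p3 X@[OXX/OO./OXX]: (1,2)[OXX/OOX/OXX]+1*
p4 O@[OXX/OOX/OXX] terminal -1; root [O.X/O../OXX] d4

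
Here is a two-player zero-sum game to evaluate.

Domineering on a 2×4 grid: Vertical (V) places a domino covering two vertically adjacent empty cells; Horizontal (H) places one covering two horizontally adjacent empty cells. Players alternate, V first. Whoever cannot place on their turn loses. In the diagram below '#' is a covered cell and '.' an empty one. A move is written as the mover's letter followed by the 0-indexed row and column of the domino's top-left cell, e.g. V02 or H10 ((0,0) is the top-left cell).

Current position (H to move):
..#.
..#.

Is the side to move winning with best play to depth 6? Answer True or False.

ply 1, H at ..#./..#. | H00=+1→###./..#.*; H10=+1→..#./###.
ply 2, V at ###./..#. | V03=-1→####/..##*
ply 3, H at ####/..## | H10=+1→####/####*
ply 4: ####/#### is terminal -1 (V); from ..#./..#. depth 6

H winning at [..#./..#.]: True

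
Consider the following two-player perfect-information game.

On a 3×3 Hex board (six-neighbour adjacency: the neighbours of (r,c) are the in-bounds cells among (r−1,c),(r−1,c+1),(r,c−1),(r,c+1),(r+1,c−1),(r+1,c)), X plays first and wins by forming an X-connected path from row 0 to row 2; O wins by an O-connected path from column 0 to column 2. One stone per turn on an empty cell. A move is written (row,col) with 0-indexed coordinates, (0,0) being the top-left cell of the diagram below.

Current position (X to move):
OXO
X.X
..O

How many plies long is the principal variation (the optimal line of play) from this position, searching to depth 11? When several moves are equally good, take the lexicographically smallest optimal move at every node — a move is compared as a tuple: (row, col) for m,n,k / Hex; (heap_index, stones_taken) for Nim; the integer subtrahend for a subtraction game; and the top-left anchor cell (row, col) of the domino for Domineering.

PV length from [OXO/X.X/..O]: 3 plies

p1 X@[OXO/X.X/..O]: (1,1)[OXO/XXX/..O]+1* (2,0)[OXO/X.X/X.O]+1 (2,1)[OXO/X.X/.XO]+1
p2 O@[OXO/XXX/..O]: (2,0)[OXO/XXX/O.O]-1* (2,1)[OXO/XXX/.OO]-1
p3 X@[OXO/XXX/O.O]: (2,1)[OXO/XXX/OXO]+1*
p4 O@[OXO/XXX/OXO] terminal -1; root [OXO/X.X/..O] d11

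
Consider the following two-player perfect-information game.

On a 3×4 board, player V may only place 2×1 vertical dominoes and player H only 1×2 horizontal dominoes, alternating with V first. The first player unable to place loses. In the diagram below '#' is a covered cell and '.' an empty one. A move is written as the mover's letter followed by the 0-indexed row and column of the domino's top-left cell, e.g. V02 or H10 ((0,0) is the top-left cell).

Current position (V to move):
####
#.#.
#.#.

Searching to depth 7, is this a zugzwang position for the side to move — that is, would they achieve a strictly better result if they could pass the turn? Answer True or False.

ply 1, V at ####/#.#./#.#. | V11=+1→####/###./###.*; V13=+1→####/#.##/#.##
ply 2: ####/###./###. is terminal -1 (H); from ####/#.#./#.#. depth 7
suppose V passes — search the same position with H to move:
pass> ply 1: ####/#.#./#.#. is terminal -1 (H); from ####/#.#./#.#. depth 7
for V: play +1, pass +1

zugzwang(####/#.#./#.#., V) = False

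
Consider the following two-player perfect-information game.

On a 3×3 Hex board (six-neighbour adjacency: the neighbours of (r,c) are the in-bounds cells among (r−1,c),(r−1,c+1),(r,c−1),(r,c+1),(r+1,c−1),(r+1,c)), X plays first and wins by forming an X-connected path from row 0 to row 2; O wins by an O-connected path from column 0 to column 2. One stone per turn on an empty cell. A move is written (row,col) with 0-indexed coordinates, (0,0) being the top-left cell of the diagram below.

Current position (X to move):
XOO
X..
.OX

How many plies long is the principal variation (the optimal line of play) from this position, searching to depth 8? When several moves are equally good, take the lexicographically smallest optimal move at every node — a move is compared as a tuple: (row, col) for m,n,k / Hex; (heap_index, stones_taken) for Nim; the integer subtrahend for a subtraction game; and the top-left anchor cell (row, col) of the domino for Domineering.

PV length from [XOO/X../.OX]: 3 plies

ply 1, X at XOO/X../.OX | (1,1)=+1→XOO/XX./.OX*; (1,2)=+1→XOO/X.X/.OX; (2,0)=+1→XOO/X../XOX
ply 2, O at XOO/XX./.OX | (1,2)=-1→XOO/XXO/.OX*; (2,0)=-1→XOO/XX./OOX
ply 3, X at XOO/XXO/.OX | (2,0)=+1→XOO/XXO/XOX*
ply 4: XOO/XXO/XOX is terminal -1 (O); from XOO/X../.OX depth 8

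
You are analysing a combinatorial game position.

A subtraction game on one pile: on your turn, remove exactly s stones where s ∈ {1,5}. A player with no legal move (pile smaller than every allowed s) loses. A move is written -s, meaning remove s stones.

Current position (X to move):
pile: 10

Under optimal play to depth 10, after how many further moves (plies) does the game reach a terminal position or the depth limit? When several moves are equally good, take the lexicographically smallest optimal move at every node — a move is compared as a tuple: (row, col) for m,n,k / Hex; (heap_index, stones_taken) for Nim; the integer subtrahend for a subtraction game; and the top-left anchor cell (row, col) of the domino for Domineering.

PV length from [10]: 10 plies

[10] X move#1: -1:-1/9*, -5:-1/5
[9] O move#2: -1:+1/8*, -5:+1/4
[8] X move#3: -1:-1/7*, -5:-1/3
[7] O move#4: -1:+1/6*, -5:+1/2
[6] X move#5: -1:-1/5*, -5:-1/1
[5] O move#6: -1:+1/4*, -5:+1/0
[4] X move#7: -1:-1/3*
[3] O move#8: -1:+1/2*
[2] X move#9: -1:-1/1*
[1] O move#10: -1:+1/0*
[0] end (terminal -1, X#11); searched 10 to 10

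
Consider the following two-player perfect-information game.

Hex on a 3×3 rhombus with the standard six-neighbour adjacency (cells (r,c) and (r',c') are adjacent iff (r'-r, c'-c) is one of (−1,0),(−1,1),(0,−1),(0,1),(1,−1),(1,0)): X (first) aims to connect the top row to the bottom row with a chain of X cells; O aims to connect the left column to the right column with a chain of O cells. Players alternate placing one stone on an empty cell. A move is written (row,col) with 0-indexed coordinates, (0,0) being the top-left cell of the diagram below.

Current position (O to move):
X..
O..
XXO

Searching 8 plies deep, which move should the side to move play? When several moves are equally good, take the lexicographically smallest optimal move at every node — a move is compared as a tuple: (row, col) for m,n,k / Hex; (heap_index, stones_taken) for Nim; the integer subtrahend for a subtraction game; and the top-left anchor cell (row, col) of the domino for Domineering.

ply 1, O at X../O../XXO | (0,1)=-1→XO./O../XXO; (0,2)=+1→X.O/O../XXO*; (1,1)=+1→X../OO./XXO; (1,2)=-1→X../O.O/XXO
ply 2, X at X.O/O../XXO | (0,1)=-1→XXO/O../XXO*; (1,1)=-1→X.O/OX./XXO; (1,2)=-1→X.O/O.X/XXO
ply 3, O at XXO/O../XXO | (1,1)=+1→XXO/OO./XXO*; (1,2)=-1→XXO/O.O/XXO
ply 4: XXO/OO./XXO is terminal -1 (X); from X../O../XXO depth 8

O's best at [X../O../XXO]: (0,2)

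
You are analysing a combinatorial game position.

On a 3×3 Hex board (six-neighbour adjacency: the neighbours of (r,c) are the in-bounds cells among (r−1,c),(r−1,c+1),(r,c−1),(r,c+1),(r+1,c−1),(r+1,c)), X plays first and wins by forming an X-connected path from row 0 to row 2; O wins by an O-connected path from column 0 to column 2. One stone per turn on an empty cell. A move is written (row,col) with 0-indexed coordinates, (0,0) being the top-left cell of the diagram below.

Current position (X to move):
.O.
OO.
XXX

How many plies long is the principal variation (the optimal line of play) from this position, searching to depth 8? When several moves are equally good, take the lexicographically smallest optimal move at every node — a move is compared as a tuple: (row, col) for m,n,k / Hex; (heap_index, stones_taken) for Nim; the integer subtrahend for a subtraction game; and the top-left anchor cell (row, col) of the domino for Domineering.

[.O./OO./XXX] X move#1: (0,0):-1/XO./OO./XXX*, (0,2):-1/.OX/OO./XXX, (1,2):-1/.O./OOX/XXX
[XO./OO./XXX] O move#2: (0,2):+1/XOO/OO./XXX*, (1,2):+1/XO./OOO/XXX
[XOO/OO./XXX] end (terminal -1, X#3); searched .O./OO./XXX to 8

PV length from [.O./OO./XXX]: 2 plies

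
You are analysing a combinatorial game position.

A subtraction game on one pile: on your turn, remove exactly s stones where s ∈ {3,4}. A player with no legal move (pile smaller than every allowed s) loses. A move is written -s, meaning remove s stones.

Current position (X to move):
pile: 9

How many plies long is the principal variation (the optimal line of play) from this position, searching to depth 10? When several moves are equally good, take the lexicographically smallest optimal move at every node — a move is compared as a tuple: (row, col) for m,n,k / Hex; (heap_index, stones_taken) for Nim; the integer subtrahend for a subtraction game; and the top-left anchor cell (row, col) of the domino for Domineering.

[9] X move#1: -3:-1/6*, -4:-1/5
[6] O move#2: -3:-1/3, -4:+1/2*
[2] end (terminal -1, X#3); searched 9 to 10

PV length from [9]: 2 plies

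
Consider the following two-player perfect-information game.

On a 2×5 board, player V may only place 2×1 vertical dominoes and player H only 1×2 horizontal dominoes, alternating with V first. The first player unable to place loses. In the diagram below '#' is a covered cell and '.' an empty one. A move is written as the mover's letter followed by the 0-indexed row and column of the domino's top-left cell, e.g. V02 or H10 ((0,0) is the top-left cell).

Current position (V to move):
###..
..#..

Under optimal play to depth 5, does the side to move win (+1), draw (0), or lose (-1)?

ply 1, V at ###../..#.. | V03=+1→####./..##.*; V04=+1→###.#/..#.#
ply 2, H at ####./..##. | H10=-1→####./####.*
ply 3, V at ####./####. | V04=+1→#####/#####*
ply 4: #####/##### is terminal -1 (H); from ###../..#.. depth 5

value(###../..#.., V) = +1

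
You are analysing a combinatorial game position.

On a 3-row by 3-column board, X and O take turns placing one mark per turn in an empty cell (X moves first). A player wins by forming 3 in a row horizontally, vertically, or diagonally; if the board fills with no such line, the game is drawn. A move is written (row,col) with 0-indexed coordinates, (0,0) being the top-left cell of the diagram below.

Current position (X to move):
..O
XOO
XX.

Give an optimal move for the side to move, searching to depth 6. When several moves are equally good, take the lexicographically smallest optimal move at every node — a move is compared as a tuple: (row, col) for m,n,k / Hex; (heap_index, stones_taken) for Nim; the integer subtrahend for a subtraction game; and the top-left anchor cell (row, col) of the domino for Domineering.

X's best at [..O/XOO/XX.]: (0,0)

ply 1, X at ..O/XOO/XX. | (0,0)=+1→X.O/XOO/XX.*; (0,1)=-1→.XO/XOO/XX.; (2,2)=+1→..O/XOO/XXX
ply 2: X.O/XOO/XX. is terminal -1 (O); from ..O/XOO/XX. depth 6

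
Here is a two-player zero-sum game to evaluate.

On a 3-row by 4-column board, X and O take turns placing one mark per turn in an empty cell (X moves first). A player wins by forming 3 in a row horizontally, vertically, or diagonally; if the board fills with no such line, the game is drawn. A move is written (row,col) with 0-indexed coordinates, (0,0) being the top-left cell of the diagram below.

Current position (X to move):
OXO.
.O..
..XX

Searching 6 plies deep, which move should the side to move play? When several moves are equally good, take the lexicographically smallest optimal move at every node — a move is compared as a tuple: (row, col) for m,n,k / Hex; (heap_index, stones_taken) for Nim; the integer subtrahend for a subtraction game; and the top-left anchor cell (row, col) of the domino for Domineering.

X's best at [OXO./.O../..XX]: (1,2)

ply 1, X at OXO./.O../..XX | (0,3)=-1→OXOX/.O../..XX; (1,0)=-1→OXO./XO../..XX; (1,2)=+1→OXO./.OX./..XX*; (1,3)=-1→OXO./.O.X/..XX; (2,0)=+1→OXO./.O../X.XX; (2,1)=+1→OXO./.O../.XXX
ply 2: OXO./.OX./..XX is terminal -1 (O); from OXO./.O../..XX depth 6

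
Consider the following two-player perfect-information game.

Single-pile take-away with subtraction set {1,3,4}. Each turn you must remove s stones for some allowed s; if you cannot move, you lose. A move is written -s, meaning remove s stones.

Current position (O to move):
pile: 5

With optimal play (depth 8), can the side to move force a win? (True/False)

O winning at [5]: True

ply 1, O at 5 | -1=-1→4; -3=+1→2*; -4=-1→1
ply 2, X at 2 | -1=-1→1*
ply 3, O at 1 | -1=+1→0*
ply 4: 0 is terminal -1 (X); from 5 depth 8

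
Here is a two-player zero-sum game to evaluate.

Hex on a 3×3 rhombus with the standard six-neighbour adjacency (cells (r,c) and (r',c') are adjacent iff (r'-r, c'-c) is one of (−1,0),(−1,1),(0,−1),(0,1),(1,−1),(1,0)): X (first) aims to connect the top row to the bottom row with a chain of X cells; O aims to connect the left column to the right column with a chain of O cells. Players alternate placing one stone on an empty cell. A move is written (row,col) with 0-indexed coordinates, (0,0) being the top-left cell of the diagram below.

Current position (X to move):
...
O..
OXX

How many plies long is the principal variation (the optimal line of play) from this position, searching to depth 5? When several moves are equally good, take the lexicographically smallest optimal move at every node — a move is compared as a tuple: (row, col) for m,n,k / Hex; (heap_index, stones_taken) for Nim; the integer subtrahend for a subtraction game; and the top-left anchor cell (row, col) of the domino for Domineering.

ply 1, X at .../O../OXX | (0,0)=-1→X../O../OXX; (0,1)=-1→.X./O../OXX; (0,2)=+1→..X/O../OXX*; (1,1)=+1→.../OX./OXX; (1,2)=-1→.../O.X/OXX
ply 2, O at ..X/O../OXX | (0,0)=-1→O.X/O../OXX*; (0,1)=-1→.OX/O../OXX; (1,1)=-1→..X/OO./OXX; (1,2)=-1→..X/O.O/OXX
ply 3, X at O.X/O../OXX | (0,1)=+1→OXX/O../OXX*; (1,1)=+1→O.X/OX./OXX; (1,2)=+1→O.X/O.X/OXX
ply 4, O at OXX/O../OXX | (1,1)=-1→OXX/OO./OXX*; (1,2)=-1→OXX/O.O/OXX
ply 5, X at OXX/OO./OXX | (1,2)=+1→OXX/OOX/OXX*
ply 6: OXX/OOX/OXX is terminal -1 (O); from .../O../OXX depth 5

PV length from [.../O../OXX]: 5 plies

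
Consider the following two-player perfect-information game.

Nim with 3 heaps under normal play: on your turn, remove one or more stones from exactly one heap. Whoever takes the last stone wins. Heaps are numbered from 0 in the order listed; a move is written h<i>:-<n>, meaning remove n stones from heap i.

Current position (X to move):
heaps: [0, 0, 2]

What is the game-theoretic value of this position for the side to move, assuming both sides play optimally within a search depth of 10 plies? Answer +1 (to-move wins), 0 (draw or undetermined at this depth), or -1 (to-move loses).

value((0,0,2), X) = +1

p1 X@[(0,0,2)]: h2:-1[(0,0,1)]-1 h2:-2[(0,0,0)]+1*
p2 O@[(0,0,0)] terminal -1; root [(0,0,2)] d10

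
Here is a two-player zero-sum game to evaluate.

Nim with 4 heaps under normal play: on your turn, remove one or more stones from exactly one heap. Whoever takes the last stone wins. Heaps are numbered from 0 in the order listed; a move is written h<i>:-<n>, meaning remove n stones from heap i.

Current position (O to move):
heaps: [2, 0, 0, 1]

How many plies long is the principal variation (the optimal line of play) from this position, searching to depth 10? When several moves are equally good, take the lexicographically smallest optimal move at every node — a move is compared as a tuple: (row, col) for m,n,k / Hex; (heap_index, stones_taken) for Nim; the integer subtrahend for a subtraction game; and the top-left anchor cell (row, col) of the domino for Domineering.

ply 1, O at (2,0,0,1) | h0:-1=+1→(1,0,0,1)*; h0:-2=-1→(0,0,0,1); h3:-1=-1→(2,0,0,0)
ply 2, X at (1,0,0,1) | h0:-1=-1→(0,0,0,1)*; h3:-1=-1→(1,0,0,0)
ply 3, O at (0,0,0,1) | h3:-1=+1→(0,0,0,0)*
ply 4: (0,0,0,0) is terminal -1 (X); from (2,0,0,1) depth 10

PV length from [(2,0,0,1)]: 3 plies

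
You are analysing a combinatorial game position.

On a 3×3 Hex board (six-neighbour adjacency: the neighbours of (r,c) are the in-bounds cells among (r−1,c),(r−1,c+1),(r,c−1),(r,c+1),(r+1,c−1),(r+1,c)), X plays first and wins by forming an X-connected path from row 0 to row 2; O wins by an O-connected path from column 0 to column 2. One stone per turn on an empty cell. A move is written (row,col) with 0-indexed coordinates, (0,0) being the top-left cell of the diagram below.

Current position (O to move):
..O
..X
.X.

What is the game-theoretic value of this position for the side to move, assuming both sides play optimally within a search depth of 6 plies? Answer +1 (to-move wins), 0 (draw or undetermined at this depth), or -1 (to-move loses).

ply 1, O at ..O/..X/.X. | (0,0)=+1→O.O/..X/.X.*; (0,1)=+1→.OO/..X/.X.; (1,0)=+1→..O/O.X/.X.; (1,1)=+1→..O/.OX/.X.; (2,0)=+1→..O/..X/OX.; (2,2)=-1→..O/..X/.XO
ply 2, X at O.O/..X/.X. | (0,1)=-1→OXO/..X/.X.*; (1,0)=-1→O.O/X.X/.X.; (1,1)=-1→O.O/.XX/.X.; (2,0)=-1→O.O/..X/XX.; (2,2)=-1→O.O/..X/.XX
ply 3, O at OXO/..X/.X. | (1,0)=-1→OXO/O.X/.X.; (1,1)=+1→OXO/.OX/.X.*; (2,0)=-1→OXO/..X/OX.; (2,2)=-1→OXO/..X/.XO
ply 4, X at OXO/.OX/.X. | (1,0)=-1→OXO/XOX/.X.*; (2,0)=-1→OXO/.OX/XX.; (2,2)=-1→OXO/.OX/.XX
ply 5, O at OXO/XOX/.X. | (2,0)=+1→OXO/XOX/OX.*; (2,2)=-1→OXO/XOX/.XO
ply 6: OXO/XOX/OX. is terminal -1 (X); from ..O/..X/.X. depth 6

value(..O/..X/.X., O) = +1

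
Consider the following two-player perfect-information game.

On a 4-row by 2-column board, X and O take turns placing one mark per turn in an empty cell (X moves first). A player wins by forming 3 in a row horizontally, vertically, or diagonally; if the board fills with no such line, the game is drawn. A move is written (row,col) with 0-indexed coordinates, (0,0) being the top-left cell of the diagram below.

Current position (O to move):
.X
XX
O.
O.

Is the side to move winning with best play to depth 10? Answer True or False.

[.X/XX/O./O.] O move#1: (0,0):-1/OX/XX/O./O., (2,1):+0/.X/XX/OO/O.*, (3,1):-1/.X/XX/O./OO
[.X/XX/OO/O.] X move#2: (0,0):+0/XX/XX/OO/O.*, (3,1):+0/.X/XX/OO/OX
[XX/XX/OO/O.] O move#3: (3,1):+0/XX/XX/OO/OO*
[XX/XX/OO/OO] end (terminal +0, X#4); searched .X/XX/O./O. to 10

O winning at [.X/XX/O./O.]: False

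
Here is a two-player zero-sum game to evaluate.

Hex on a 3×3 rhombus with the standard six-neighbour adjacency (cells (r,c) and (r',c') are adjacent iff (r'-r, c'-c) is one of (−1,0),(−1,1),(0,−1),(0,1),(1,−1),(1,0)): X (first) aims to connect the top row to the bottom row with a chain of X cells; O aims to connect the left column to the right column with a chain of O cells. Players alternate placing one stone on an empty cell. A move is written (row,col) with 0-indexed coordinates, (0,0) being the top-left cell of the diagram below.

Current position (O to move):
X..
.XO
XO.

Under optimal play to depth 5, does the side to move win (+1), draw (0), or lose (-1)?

value(X../.XO/XO., O) = -1

p1 O@[X../.XO/XO.]: (0,1)[XO./.XO/XO.]-1* (0,2)[X.O/.XO/XO.]-1 (1,0)[X../OXO/XO.]-1 (2,2)[X../.XO/XOO]-1
p2 X@[XO./.XO/XO.]: (0,2)[XOX/.XO/XO.]+1* (1,0)[XO./XXO/XO.]+1 (2,2)[XO./.XO/XOX]+1
p3 O@[XOX/.XO/XO.] terminal -1; root [X../.XO/XO.] d5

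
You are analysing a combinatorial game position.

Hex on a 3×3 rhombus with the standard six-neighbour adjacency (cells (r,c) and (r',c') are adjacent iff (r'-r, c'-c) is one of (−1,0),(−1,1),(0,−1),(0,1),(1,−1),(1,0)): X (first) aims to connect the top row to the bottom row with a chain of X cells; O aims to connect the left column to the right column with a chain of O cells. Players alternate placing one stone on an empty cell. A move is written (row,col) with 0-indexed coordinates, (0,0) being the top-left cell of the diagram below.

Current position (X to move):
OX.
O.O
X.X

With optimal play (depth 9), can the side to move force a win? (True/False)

ply 1, X at OX./O.O/X.X | (0,2)=-1→OXX/O.O/X.X; (1,1)=+1→OX./OXO/X.X*; (2,1)=-1→OX./O.O/XXX
ply 2: OX./OXO/X.X is terminal -1 (O); from OX./O.O/X.X depth 9

X winning at [OX./O.O/X.X]: True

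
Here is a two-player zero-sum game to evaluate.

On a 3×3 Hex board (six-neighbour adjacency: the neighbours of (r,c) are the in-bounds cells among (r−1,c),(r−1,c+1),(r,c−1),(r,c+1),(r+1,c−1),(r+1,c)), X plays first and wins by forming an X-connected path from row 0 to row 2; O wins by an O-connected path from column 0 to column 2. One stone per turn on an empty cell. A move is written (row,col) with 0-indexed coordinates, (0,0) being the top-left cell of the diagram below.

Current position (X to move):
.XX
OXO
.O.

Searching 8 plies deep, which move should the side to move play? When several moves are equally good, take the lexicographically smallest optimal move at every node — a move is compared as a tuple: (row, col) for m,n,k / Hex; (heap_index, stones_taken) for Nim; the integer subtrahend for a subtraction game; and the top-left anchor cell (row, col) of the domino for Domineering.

p1 X@[.XX/OXO/.O.]: (0,0)[XXX/OXO/.O.]-1 (2,0)[.XX/OXO/XO.]+1* (2,2)[.XX/OXO/.OX]-1
p2 O@[.XX/OXO/XO.] terminal -1; root [.XX/OXO/.O.] d8

X's best at [.XX/OXO/.O.]: (2,0)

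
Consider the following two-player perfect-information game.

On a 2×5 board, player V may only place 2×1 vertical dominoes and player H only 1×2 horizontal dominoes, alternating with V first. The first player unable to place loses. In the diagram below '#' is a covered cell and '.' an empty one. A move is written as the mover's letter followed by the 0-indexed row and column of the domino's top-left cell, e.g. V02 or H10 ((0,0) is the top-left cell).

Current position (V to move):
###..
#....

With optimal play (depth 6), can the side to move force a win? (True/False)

p1 V@[###../#....]: V03[####./#..#.]+1* V04[###.#/#...#]-1
p2 H@[####./#..#.]: H11[####./####.]-1*
p3 V@[####./####.]: V04[#####/#####]+1*
p4 H@[#####/#####] terminal -1; root [###../#....] d6

V winning at [###../#....]: True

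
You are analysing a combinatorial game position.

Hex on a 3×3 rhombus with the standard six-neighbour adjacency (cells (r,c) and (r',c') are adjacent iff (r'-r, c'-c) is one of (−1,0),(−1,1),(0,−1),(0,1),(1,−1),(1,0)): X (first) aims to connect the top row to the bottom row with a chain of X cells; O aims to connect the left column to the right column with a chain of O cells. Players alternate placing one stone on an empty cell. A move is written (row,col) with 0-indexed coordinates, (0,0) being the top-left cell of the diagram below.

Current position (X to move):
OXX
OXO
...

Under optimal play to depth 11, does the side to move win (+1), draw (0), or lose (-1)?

ply 1, X at OXX/OXO/... | (2,0)=+1→OXX/OXO/X..*; (2,1)=+1→OXX/OXO/.X.; (2,2)=+1→OXX/OXO/..X
ply 2: OXX/OXO/X.. is terminal -1 (O); from OXX/OXO/... depth 11

value(OXX/OXO/..., X) = +1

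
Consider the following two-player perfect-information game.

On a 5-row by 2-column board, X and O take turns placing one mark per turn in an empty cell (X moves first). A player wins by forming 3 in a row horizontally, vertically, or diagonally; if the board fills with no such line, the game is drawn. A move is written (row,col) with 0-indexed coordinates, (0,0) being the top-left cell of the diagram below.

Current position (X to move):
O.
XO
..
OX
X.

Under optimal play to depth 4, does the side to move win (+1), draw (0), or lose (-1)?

value(O./XO/../OX/X., X) = 0

ply 1, X at O./XO/../OX/X. | (0,1)=+0→OX/XO/../OX/X.*; (2,0)=+0→O./XO/X./OX/X.; (2,1)=+0→O./XO/.X/OX/X.; (4,1)=+0→O./XO/../OX/XX
ply 2, O at OX/XO/../OX/X. | (2,0)=+0→OX/XO/O./OX/X.*; (2,1)=+0→OX/XO/.O/OX/X.; (4,1)=+0→OX/XO/../OX/XO
ply 3, X at OX/XO/O./OX/X. | (2,1)=+0→OX/XO/OX/OX/X.*; (4,1)=+0→OX/XO/O./OX/XX
ply 4, O at OX/XO/OX/OX/X. | (4,1)=+0→OX/XO/OX/OX/XO*
ply 5: OX/XO/OX/OX/XO is terminal +0 (X); from O./XO/../OX/X. depth 4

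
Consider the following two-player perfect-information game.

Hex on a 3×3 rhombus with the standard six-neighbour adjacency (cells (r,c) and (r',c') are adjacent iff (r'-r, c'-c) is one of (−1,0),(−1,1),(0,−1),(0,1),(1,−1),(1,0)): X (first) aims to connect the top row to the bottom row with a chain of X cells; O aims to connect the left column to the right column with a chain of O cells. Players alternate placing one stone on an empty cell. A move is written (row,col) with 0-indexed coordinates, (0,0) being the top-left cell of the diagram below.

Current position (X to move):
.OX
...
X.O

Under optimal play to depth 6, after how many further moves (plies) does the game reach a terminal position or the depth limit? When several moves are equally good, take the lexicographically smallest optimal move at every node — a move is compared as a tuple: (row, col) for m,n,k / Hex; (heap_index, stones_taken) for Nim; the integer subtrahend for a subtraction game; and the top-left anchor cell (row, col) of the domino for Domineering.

PV length from [.OX/.../X.O]: 3 plies

[.OX/.../X.O] X move#1: (0,0):+1/XOX/.../X.O*, (1,0):+1/.OX/X../X.O, (1,1):+1/.OX/.X./X.O, (1,2):+1/.OX/..X/X.O, (2,1):+1/.OX/.../XXO
[XOX/.../X.O] O move#2: (1,0):-1/XOX/O../X.O*, (1,1):-1/XOX/.O./X.O, (1,2):-1/XOX/..O/X.O, (2,1):-1/XOX/.../XOO
[XOX/O../X.O] X move#3: (1,1):+1/XOX/OX./X.O*, (1,2):+1/XOX/O.X/X.O, (2,1):+1/XOX/O../XXO
[XOX/OX./X.O] end (terminal -1, O#4); searched .OX/.../X.O to 6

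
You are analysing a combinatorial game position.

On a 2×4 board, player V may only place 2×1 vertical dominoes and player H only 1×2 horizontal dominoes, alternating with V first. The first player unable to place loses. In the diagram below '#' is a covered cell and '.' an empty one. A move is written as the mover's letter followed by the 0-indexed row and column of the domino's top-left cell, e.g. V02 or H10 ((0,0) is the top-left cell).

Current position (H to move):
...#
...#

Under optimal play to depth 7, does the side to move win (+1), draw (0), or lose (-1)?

ply 1, H at ...#/...# | H00=+1→##.#/...#*; H01=+1→.###/...#; H10=+1→...#/##.#; H11=+1→...#/.###
ply 2, V at ##.#/...# | V02=-1→####/..##*
ply 3, H at ####/..## | H10=+1→####/####*
ply 4: ####/#### is terminal -1 (V); from ...#/...# depth 7

value(...#/...#, H) = +1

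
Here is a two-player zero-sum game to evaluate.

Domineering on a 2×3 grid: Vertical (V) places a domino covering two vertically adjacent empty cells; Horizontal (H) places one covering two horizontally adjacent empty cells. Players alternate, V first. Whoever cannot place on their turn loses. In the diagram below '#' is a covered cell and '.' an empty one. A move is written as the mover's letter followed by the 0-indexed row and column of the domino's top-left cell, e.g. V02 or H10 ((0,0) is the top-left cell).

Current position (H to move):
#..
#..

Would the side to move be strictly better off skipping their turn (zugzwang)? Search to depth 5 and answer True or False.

zugzwang(#../#.., H) = False

[#../#..] H move#1: H01:+1/###/#..*, H11:+1/#../###
[###/#..] end (terminal -1, V#2); searched #../#.. to 5
if H skipped the turn, V would face:
~ [#../#..] V move#1: V01:+1/##./##.*, V02:+1/#.#/#.#
~ [##./##.] end (terminal -1, H#2); searched #../#.. to 5
compare (H): move=+1 vs pass=-1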